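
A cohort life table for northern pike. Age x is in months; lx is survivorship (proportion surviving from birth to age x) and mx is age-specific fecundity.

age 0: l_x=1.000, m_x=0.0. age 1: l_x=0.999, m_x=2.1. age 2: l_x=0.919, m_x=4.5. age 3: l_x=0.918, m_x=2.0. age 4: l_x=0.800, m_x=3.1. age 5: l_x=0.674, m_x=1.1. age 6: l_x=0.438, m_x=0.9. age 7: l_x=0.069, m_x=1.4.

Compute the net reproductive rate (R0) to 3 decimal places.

lx·mx by age: 0, 2.0979, 4.1355, 1.836, 2.48, 0.7414, 0.3942, 0.0966
R0 = Σ lx·mx = 11.7816 → 11.782

11.782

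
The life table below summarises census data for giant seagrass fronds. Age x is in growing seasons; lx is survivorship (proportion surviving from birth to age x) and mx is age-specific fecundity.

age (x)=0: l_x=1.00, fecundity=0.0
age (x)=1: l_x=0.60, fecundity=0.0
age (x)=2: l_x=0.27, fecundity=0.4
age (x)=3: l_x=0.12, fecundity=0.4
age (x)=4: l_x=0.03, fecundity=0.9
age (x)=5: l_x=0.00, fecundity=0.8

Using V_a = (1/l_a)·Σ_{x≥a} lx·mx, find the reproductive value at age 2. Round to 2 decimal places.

0.68

lx·mx for x ≥ 2: 0.108, 0.048, 0.027, 0 → sum = 0.183
V_2 = 0.183 / l_2 = 0.183 / 0.27 = 0.677778… → 0.68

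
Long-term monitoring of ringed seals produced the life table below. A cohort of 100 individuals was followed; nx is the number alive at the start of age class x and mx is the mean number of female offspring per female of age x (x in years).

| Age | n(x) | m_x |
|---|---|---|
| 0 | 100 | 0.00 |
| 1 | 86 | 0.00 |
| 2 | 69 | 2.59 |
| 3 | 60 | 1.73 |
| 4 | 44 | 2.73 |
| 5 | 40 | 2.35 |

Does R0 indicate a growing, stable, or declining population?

growing

lx = nx/n0 = nx/100: 1, 0.86, 0.69, 0.6, 0.44, 0.4
R0 = Σ lx·mx = 0 + 0 + 1.7871 + 1.038 + 1.2012 + 0.94 = 4.9663
R0 > 1, so the population is growing.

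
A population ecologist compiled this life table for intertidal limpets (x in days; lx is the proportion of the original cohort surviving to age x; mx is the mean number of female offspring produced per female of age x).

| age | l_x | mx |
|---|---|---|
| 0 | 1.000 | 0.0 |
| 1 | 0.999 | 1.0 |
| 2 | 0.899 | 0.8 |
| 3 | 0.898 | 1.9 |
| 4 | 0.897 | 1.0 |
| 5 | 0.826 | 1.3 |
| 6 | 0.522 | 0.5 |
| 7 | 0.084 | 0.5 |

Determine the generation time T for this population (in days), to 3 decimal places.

lx·mx: 0, 0.999, 0.7192, 1.7062, 0.897, 1.0738, 0.261, 0.042 → R0 = 5.6982
x·lx·mx: 0, 0.999, 1.4384, 5.1186, 3.588, 5.369, 1.566, 0.294 → Σ = 18.373
T = 18.373 / 5.6982 = 3.224352… → 3.224

3.224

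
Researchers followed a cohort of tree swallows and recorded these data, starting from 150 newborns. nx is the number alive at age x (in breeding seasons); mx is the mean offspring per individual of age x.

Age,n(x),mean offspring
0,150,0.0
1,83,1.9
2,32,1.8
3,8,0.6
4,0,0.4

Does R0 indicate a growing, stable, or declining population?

lx = nx/n0 = nx/150: 1, 0.55333…, 0.21333…, 0.05333…, 0
R0 = Σ lx·mx = 0 + 1.051333… + 0.384… + 0.032… + 0 = 1.467333…
R0 > 1, so the population is growing.

growing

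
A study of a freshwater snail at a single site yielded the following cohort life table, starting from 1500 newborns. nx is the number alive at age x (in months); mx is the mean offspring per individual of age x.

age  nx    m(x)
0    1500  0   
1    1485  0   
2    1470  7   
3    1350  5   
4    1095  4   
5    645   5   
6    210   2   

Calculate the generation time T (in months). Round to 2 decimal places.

3.07

lx = nx/n0 = nx/1500: 1, 0.99, 0.98, 0.9, 0.73, 0.43, 0.14
lx·mx: 0, 0, 6.86, 4.5, 2.92, 2.15, 0.28 → R0 = 16.71
x·lx·mx: 0, 0, 13.72, 13.5, 11.68, 10.75, 1.68 → Σ = 51.33
T = 51.33 / 16.71 = 3.071813… → 3.07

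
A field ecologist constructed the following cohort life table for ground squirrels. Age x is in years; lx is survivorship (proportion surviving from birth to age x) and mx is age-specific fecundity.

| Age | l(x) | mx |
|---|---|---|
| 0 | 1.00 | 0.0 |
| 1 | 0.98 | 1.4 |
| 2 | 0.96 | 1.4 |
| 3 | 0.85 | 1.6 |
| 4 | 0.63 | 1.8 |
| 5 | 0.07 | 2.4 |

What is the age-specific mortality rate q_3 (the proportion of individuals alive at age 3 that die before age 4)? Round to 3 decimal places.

q_3 = (l_3 − l_4) / l_3 = (0.85 − 0.63) / 0.85
     = 0.22 / 0.85 = 0.258824… → 0.259

0.259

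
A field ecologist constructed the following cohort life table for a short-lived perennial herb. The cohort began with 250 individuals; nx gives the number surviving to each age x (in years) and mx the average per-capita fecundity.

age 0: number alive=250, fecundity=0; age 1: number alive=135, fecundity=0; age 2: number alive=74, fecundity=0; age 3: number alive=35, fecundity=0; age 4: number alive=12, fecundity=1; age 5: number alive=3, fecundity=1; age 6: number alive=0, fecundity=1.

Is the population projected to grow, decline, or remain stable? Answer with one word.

lx = nx/n0 = nx/250: 1, 0.54, 0.296, 0.14, 0.048, 0.012, 0
R0 = Σ lx·mx = 0 + 0 + 0 + 0 + 0.048 + 0.012 + 0 = 0.06
R0 < 1, so the population is declining.

declining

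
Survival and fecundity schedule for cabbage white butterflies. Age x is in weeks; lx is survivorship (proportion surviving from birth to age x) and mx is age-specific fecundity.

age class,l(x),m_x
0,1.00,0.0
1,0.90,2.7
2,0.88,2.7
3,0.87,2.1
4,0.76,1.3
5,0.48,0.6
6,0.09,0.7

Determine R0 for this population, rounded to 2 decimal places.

lx·mx by age: 0, 2.43, 2.376, 1.827, 0.988, 0.288, 0.063
R0 = Σ lx·mx = 7.972 → 7.97

7.97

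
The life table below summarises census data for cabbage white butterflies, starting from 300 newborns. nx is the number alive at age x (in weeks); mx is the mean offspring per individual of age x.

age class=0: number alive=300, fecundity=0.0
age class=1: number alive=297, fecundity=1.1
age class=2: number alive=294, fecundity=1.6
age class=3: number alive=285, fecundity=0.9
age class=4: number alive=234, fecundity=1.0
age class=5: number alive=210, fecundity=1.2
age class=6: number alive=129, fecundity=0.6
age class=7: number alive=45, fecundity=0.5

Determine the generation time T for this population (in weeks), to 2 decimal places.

lx = nx/n0 = nx/300: 1, 0.99, 0.98, 0.95, 0.78, 0.7, 0.43, 0.15
lx·mx: 0, 1.089, 1.568, 0.855, 0.78, 0.84, 0.258, 0.075 → R0 = 5.465
x·lx·mx: 0, 1.089, 3.136, 2.565, 3.12, 4.2, 1.548, 0.525 → Σ = 16.183
T = 16.183 / 5.465 = 2.961208… → 2.96

2.96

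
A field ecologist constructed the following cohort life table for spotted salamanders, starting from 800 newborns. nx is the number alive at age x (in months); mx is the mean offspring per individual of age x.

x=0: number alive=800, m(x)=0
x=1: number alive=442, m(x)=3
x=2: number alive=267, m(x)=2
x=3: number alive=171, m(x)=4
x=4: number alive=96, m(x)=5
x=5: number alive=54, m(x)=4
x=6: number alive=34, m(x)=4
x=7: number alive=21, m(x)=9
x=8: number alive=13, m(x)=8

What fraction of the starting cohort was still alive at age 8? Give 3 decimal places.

0.016

l_8 = n_8/n_0 = 13/800 = 0.01625 → 0.016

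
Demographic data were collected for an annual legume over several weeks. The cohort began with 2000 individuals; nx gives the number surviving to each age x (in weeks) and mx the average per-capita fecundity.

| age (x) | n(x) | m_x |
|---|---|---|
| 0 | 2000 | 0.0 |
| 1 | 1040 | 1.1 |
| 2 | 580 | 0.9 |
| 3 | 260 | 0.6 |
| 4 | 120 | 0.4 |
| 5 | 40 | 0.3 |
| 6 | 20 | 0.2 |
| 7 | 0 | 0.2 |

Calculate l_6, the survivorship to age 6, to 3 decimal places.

l_6 = n_6/n_0 = 20/2000 = 0.01 → 0.010

0.010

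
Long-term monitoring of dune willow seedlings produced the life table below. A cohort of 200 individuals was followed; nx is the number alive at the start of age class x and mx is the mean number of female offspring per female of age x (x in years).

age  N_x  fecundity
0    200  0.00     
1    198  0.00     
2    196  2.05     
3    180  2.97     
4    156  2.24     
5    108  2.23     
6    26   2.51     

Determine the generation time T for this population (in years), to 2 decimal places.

3.39

lx = nx/n0 = nx/200: 1, 0.99, 0.98, 0.9, 0.78, 0.54, 0.13
lx·mx: 0, 0, 2.009, 2.673, 1.7472, 1.2042, 0.3263 → R0 = 7.9597
x·lx·mx: 0, 0, 4.018, 8.019, 6.9888, 6.021, 1.9578 → Σ = 27.0046
T = 27.0046 / 7.9597 = 3.392666… → 3.39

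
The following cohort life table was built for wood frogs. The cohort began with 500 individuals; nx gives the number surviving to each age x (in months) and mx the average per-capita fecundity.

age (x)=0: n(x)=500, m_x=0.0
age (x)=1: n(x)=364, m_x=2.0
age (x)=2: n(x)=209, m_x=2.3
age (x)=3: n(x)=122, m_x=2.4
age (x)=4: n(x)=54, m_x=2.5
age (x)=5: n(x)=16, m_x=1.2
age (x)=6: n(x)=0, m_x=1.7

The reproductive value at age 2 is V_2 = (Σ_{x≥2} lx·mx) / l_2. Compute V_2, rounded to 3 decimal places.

4.439

lx = nx/n0 = nx/500: 1, 0.728, 0.418, 0.244, 0.108, 0.032, 0
lx·mx for x ≥ 2: 0.9614, 0.5856, 0.27, 0.0384, 0 → sum = 1.8554
V_2 = 1.8554 / l_2 = 1.8554 / 0.418 = 4.438756… → 4.439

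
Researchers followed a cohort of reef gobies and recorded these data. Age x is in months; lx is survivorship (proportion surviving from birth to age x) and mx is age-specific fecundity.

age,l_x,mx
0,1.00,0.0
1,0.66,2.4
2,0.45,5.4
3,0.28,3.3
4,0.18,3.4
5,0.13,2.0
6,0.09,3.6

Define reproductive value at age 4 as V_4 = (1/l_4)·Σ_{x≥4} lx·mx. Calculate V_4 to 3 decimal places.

lx·mx for x ≥ 4: 0.612, 0.26, 0.324 → sum = 1.196
V_4 = 1.196 / l_4 = 1.196 / 0.18 = 6.644444… → 6.644

6.644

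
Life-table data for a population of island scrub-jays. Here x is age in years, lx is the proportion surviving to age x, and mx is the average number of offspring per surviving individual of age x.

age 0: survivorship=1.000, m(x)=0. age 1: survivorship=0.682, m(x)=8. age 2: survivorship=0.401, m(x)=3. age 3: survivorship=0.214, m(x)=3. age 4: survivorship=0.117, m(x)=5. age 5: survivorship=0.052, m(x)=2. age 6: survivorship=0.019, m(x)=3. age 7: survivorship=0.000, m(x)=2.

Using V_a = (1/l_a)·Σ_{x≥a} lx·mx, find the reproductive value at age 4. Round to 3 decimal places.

lx·mx for x ≥ 4: 0.585, 0.104, 0.057, 0 → sum = 0.746
V_4 = 0.746 / l_4 = 0.746 / 0.117 = 6.376068… → 6.376

6.376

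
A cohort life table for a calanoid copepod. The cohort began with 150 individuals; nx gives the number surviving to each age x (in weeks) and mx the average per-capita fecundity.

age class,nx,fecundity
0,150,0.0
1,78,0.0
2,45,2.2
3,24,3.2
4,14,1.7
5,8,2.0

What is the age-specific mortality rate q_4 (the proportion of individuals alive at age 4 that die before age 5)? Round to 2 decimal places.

lx = nx/n0 = nx/150: 1, 0.52, 0.3, 0.16, 0.09333…, 0.05333…
q_4 = (l_4 − l_5) / l_4 = (0.093333… − 0.053333…) / 0.093333…
     = 0.04… / 0.093333… = 0.428571… → 0.43

0.43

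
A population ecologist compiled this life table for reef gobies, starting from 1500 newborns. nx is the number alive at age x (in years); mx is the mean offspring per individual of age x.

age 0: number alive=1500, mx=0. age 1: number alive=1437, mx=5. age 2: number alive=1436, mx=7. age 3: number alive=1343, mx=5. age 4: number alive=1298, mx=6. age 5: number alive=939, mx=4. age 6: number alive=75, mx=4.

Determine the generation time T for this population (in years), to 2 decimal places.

2.77

lx = nx/n0 = nx/1500: 1, 0.958, 0.95733…, 0.89533…, 0.86533…, 0.626, 0.05
lx·mx: 0, 4.79, 6.701333…, 4.476667…, 5.192…, 2.504, 0.2 → R0 = 23.864…
x·lx·mx: 0, 4.79, 13.402667…, 13.43…, 20.768…, 12.52, 1.2 → Σ = 66.110667…
T = 66.110667… / 23.864… = 2.77031… → 2.77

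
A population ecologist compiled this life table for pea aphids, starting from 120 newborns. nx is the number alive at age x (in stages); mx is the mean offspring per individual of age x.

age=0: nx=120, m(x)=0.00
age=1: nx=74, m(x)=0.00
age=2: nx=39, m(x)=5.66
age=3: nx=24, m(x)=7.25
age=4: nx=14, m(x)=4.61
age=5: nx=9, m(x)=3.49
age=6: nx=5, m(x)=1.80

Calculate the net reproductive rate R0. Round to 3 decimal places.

lx = nx/n0 = nx/120: 1, 0.61667…, 0.325, 0.2, 0.11667…, 0.075, 0.04167…
lx·mx by age: 0, 0, 1.8395, 1.45, 0.537833…, 0.26175, 0.075…
R0 = Σ lx·mx = 4.164083… → 4.164

4.164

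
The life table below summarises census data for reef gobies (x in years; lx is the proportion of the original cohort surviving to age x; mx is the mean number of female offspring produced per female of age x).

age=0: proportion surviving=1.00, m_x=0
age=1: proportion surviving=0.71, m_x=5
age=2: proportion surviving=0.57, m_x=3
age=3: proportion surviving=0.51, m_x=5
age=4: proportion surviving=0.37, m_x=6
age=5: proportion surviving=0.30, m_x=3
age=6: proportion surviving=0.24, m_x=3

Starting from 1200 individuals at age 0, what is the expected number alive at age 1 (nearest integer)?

852

Expected survivors = N0 · l_1 = 1200 × 0.71 = 852 → 852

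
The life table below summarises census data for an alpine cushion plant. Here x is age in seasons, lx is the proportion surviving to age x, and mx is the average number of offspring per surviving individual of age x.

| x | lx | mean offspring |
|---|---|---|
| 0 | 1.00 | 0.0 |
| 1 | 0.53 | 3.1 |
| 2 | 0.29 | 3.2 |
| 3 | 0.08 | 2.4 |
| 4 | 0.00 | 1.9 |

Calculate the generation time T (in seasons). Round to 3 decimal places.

1.475

lx·mx: 0, 1.643, 0.928, 0.192, 0 → R0 = 2.763
x·lx·mx: 0, 1.643, 1.856, 0.576, 0 → Σ = 4.075
T = 4.075 / 2.763 = 1.474846… → 1.475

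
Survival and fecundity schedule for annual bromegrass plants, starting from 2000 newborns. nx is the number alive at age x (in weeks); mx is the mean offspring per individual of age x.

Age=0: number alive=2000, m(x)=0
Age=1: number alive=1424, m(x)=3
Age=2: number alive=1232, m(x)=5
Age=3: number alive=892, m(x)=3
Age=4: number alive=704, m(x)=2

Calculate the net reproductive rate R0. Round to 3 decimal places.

lx = nx/n0 = nx/2000: 1, 0.712, 0.616, 0.446, 0.352
lx·mx by age: 0, 2.136, 3.08, 1.338, 0.704
R0 = Σ lx·mx = 7.258 → 7.258

7.258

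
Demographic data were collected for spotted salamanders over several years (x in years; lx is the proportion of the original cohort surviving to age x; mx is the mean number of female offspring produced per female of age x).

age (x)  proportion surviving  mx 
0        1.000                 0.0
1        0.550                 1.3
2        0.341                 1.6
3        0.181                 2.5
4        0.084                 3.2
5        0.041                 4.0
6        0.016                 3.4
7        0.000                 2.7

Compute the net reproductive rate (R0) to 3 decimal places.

lx·mx by age: 0, 0.715, 0.5456, 0.4525, 0.2688, 0.164, 0.0544, 0
R0 = Σ lx·mx = 2.2003 → 2.200

2.200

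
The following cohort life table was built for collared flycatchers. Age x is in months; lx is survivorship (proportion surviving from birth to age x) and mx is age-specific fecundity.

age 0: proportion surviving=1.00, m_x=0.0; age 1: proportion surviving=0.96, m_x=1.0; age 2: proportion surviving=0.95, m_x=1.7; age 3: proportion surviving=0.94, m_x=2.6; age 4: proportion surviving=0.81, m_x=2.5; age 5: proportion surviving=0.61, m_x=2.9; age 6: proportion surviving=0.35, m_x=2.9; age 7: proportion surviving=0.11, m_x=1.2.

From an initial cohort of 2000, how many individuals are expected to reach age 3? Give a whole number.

1880

Expected survivors = N0 · l_3 = 2000 × 0.94 = 1880 → 1880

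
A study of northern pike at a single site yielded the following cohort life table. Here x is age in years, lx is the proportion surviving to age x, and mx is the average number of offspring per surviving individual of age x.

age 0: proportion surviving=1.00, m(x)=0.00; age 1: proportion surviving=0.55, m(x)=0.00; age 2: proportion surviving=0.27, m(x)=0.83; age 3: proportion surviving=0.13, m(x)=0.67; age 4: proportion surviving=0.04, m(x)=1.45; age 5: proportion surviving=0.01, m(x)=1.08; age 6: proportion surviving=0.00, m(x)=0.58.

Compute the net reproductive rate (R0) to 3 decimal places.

lx·mx by age: 0, 0, 0.2241, 0.0871, 0.058, 0.0108, 0
R0 = Σ lx·mx = 0.38 → 0.380

0.380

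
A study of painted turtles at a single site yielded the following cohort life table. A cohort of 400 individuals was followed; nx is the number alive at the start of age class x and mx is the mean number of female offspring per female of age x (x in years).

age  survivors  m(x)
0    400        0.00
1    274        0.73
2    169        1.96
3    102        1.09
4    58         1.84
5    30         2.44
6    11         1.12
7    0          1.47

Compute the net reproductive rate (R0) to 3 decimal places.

lx = nx/n0 = nx/400: 1, 0.685, 0.4225, 0.255, 0.145, 0.075, 0.0275, 0
lx·mx by age: 0, 0.50005, 0.8281, 0.27795, 0.2668, 0.183, 0.0308, 0
R0 = Σ lx·mx = 2.0867 → 2.087

2.087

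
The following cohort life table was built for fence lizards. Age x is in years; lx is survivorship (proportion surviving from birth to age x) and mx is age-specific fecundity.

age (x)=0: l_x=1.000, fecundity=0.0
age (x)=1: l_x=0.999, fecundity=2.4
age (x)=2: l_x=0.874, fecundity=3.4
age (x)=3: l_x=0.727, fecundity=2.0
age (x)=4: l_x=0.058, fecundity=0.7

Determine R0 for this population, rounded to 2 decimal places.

6.86

lx·mx by age: 0, 2.3976, 2.9716, 1.454, 0.0406
R0 = Σ lx·mx = 6.8638 → 6.86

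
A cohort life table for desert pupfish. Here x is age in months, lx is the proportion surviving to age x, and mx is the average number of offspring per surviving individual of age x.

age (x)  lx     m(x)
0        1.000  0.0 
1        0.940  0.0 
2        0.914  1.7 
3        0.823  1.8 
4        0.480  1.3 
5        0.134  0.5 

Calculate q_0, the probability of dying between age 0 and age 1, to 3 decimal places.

q_0 = (l_0 − l_1) / l_0 = (1 − 0.94) / 1
     = 0.06 / 1 = 0.06 → 0.060

0.060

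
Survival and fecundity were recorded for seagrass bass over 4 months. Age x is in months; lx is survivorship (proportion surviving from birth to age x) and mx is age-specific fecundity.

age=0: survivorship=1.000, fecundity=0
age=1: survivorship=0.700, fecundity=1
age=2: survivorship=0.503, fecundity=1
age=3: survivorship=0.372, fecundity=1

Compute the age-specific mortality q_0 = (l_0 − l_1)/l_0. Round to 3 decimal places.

q_0 = (l_0 − l_1) / l_0 = (1 − 0.7) / 1
     = 0.3 / 1 = 0.3 → 0.300

0.300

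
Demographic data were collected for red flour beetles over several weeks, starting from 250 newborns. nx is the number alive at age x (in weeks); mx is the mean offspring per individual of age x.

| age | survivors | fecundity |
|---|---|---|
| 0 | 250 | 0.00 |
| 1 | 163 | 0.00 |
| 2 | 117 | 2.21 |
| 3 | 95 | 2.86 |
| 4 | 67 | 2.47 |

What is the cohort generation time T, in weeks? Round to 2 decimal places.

lx = nx/n0 = nx/250: 1, 0.652, 0.468, 0.38, 0.268
lx·mx: 0, 0, 1.03428, 1.0868, 0.66196 → R0 = 2.78304
x·lx·mx: 0, 0, 2.06856, 3.2604, 2.64784 → Σ = 7.9768
T = 7.9768 / 2.78304 = 2.866218… → 2.87

2.87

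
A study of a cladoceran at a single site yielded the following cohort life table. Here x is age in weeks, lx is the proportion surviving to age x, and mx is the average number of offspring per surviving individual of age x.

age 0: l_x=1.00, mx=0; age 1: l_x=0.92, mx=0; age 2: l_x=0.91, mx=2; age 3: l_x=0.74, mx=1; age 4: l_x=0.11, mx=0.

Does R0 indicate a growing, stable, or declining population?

R0 = Σ lx·mx = 0 + 0 + 1.82 + 0.74 + 0 = 2.56
R0 > 1, so the population is growing.

growing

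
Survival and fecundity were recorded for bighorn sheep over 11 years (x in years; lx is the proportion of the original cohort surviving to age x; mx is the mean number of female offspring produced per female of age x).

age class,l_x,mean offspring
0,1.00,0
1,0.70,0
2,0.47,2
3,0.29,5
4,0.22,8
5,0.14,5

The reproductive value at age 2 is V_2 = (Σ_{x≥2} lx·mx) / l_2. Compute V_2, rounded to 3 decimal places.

lx·mx for x ≥ 2: 0.94, 1.45, 1.76, 0.7 → sum = 4.85
V_2 = 4.85 / l_2 = 4.85 / 0.47 = 10.319149… → 10.319

10.319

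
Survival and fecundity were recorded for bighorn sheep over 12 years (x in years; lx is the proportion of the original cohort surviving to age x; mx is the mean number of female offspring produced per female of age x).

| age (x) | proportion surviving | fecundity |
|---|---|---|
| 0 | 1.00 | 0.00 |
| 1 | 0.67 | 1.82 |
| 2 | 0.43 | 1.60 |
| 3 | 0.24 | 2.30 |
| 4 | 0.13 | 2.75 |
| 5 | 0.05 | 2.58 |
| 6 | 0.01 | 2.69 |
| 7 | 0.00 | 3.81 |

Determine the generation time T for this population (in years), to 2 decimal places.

2.18

lx·mx: 0, 1.2194, 0.688, 0.552, 0.3575, 0.129, 0.0269, 0 → R0 = 2.9728
x·lx·mx: 0, 1.2194, 1.376, 1.656, 1.43, 0.645, 0.1614, 0 → Σ = 6.4878
T = 6.4878 / 2.9728 = 2.182387… → 2.18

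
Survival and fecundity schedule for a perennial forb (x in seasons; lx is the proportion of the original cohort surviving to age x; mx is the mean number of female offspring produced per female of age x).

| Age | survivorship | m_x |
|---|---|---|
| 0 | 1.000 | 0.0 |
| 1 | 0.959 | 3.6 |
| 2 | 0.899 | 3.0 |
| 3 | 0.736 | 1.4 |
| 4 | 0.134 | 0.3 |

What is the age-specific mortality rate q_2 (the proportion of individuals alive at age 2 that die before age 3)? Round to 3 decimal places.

0.181

q_2 = (l_2 − l_3) / l_2 = (0.899 − 0.736) / 0.899
     = 0.163 / 0.899 = 0.181313… → 0.181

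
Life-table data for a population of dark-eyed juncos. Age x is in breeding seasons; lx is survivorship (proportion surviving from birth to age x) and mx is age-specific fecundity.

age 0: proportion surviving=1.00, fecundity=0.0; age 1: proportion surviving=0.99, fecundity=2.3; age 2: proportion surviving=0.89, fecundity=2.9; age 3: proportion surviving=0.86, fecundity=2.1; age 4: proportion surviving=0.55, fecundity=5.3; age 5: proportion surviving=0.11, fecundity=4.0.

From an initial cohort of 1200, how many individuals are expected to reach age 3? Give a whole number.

Expected survivors = N0 · l_3 = 1200 × 0.86 = 1032 → 1032

1032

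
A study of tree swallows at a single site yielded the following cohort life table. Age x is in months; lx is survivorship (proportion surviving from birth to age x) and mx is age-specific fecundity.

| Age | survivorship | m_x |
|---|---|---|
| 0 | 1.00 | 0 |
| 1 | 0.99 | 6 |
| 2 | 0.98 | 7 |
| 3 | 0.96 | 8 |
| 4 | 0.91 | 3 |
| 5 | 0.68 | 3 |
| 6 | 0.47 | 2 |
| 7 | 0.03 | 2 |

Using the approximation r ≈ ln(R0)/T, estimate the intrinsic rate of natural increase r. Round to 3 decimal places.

1.227

R0 = Σ lx·mx = 0 + 5.94 + 6.86 + 7.68 + 2.73 + 2.04 + 0.94 + 0.06 = 26.25
Σ x·lx·mx = 69.88; T = 69.88/26.25 = 2.6621…
r ≈ ln(R0)/T = ln(26.25)/2.6621… = 1.22748… → 1.227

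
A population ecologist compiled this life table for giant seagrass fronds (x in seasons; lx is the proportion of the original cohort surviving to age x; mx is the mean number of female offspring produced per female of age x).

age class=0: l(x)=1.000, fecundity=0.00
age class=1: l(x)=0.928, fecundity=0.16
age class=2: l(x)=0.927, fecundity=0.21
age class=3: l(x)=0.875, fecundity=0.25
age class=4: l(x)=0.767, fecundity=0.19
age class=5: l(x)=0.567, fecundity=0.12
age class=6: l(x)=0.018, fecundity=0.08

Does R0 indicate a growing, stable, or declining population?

R0 = Σ lx·mx = 0 + 0.14848 + 0.19467 + 0.21875 + 0.14573 + 0.06804 + 0.00144 = 0.77711
R0 < 1, so the population is declining.

declining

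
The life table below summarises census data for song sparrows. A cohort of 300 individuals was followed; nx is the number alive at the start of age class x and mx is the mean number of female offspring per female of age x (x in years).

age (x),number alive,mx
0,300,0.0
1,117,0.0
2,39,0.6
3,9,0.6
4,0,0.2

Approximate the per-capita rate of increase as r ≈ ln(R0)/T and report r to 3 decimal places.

lx = nx/n0 = nx/300: 1, 0.39, 0.13, 0.03, 0
R0 = Σ lx·mx = 0 + 0 + 0.078 + 0.018 + 0 = 0.096
Σ x·lx·mx = 0.21; T = 0.21/0.096 = 2.1875
r ≈ ln(R0)/T = ln(0.096)/2.1875 = -1.07127… → -1.071

-1.071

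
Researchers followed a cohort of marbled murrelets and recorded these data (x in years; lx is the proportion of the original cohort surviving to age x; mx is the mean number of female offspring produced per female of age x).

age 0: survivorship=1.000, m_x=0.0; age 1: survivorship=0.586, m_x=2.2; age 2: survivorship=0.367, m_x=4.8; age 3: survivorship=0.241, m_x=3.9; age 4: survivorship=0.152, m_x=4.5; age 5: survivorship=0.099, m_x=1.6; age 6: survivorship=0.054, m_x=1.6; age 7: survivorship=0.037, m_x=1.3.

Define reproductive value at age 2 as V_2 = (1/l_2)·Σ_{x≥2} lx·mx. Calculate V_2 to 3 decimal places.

10.023

lx·mx for x ≥ 2: 1.7616, 0.9399, 0.684, 0.1584, 0.0864, 0.0481 → sum = 3.6784
V_2 = 3.6784 / l_2 = 3.6784 / 0.367 = 10.022888… → 10.023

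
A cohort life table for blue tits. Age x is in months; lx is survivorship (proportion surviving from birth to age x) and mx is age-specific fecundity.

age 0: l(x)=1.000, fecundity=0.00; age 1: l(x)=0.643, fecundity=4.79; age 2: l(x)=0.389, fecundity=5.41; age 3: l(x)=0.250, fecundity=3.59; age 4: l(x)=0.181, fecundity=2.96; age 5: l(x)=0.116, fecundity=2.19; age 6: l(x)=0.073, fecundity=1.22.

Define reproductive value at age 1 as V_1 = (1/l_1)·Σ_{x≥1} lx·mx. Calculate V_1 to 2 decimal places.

10.83

lx·mx for x ≥ 1: 3.07997, 2.10449, 0.8975, 0.53576, 0.25404, 0.08906 → sum = 6.96082
V_1 = 6.96082 / l_1 = 6.96082 / 0.643 = 10.825537… → 10.83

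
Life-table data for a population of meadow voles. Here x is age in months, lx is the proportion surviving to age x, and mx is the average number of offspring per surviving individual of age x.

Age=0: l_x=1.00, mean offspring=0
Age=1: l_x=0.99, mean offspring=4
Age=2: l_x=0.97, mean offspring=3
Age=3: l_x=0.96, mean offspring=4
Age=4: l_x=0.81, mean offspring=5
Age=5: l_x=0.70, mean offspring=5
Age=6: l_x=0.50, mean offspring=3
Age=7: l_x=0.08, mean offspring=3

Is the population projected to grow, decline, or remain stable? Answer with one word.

R0 = Σ lx·mx = 0 + 3.96 + 2.91 + 3.84 + 4.05 + 3.5 + 1.5 + 0.24 = 20
R0 > 1, so the population is growing.

growing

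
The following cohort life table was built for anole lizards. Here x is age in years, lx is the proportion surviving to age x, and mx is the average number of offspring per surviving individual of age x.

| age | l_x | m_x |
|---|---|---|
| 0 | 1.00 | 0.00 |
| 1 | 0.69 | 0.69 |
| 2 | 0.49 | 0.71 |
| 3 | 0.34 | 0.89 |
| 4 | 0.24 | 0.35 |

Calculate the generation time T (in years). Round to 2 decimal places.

lx·mx: 0, 0.4761, 0.3479, 0.3026, 0.084 → R0 = 1.2106
x·lx·mx: 0, 0.4761, 0.6958, 0.9078, 0.336 → Σ = 2.4157
T = 2.4157 / 1.2106 = 1.995457… → 2.00

2.00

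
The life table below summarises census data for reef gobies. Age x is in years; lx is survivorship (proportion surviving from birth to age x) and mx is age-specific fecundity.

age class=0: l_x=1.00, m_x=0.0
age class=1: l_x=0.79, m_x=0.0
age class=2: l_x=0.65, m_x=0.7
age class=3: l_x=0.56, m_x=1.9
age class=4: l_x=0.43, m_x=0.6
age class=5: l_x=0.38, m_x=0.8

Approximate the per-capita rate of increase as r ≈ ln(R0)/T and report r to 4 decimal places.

R0 = Σ lx·mx = 0 + 0 + 0.455 + 1.064 + 0.258 + 0.304 = 2.081
Σ x·lx·mx = 6.654; T = 6.654/2.081 = 3.1975…
r ≈ ln(R0)/T = ln(2.081)/3.1975… = 0.229194… → 0.2292

0.2292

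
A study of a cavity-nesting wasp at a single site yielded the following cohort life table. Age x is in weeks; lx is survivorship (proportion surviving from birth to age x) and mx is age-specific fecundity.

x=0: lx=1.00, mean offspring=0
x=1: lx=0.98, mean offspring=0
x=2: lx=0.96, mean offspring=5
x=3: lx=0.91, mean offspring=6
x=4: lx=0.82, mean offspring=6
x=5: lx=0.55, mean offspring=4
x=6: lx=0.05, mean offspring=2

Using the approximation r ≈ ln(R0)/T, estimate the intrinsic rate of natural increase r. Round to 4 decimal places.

0.8734

R0 = Σ lx·mx = 0 + 0 + 4.8 + 5.46 + 4.92 + 2.2 + 0.1 = 17.48
Σ x·lx·mx = 57.26; T = 57.26/17.48 = 3.27574…
r ≈ ln(R0)/T = ln(17.48)/3.27574… = 0.873407… → 0.8734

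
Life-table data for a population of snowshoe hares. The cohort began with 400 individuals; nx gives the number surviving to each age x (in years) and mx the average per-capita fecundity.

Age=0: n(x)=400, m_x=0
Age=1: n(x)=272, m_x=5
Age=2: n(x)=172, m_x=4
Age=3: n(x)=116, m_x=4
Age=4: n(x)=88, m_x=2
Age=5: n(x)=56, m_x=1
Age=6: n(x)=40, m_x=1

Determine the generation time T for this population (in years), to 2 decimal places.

lx = nx/n0 = nx/400: 1, 0.68, 0.43, 0.29, 0.22, 0.14, 0.1
lx·mx: 0, 3.4, 1.72, 1.16, 0.44, 0.14, 0.1 → R0 = 6.96
x·lx·mx: 0, 3.4, 3.44, 3.48, 1.76, 0.7, 0.6 → Σ = 13.38
T = 13.38 / 6.96 = 1.922414… → 1.92

1.92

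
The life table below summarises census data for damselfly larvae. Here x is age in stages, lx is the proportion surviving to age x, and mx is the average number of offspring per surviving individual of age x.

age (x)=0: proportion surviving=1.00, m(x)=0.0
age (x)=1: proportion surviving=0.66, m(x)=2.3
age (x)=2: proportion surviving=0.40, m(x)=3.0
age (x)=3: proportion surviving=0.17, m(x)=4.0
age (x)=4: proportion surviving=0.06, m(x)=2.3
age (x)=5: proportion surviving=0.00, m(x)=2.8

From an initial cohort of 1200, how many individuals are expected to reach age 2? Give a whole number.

480

Expected survivors = N0 · l_2 = 1200 × 0.40 = 480 → 480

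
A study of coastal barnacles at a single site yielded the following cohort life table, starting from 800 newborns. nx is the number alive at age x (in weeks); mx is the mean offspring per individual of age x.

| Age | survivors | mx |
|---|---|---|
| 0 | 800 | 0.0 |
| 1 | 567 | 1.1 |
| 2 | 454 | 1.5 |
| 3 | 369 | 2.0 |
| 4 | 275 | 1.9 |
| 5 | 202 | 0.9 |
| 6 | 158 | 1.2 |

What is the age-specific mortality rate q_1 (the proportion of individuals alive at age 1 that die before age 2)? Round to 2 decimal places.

0.20

lx = nx/n0 = nx/800: 1, 0.70875, 0.5675, 0.46125, 0.34375, 0.2525, 0.1975
q_1 = (l_1 − l_2) / l_1 = (0.70875 − 0.5675) / 0.70875
     = 0.14125 / 0.70875 = 0.199295… → 0.20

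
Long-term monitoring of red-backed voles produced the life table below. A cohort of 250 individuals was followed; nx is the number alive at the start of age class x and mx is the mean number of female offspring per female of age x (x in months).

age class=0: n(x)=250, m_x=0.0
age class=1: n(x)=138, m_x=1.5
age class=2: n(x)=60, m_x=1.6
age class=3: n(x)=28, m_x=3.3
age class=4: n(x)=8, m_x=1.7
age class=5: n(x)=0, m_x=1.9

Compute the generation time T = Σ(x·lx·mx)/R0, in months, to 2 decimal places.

lx = nx/n0 = nx/250: 1, 0.552, 0.24, 0.112, 0.032, 0
lx·mx: 0, 0.828, 0.384, 0.3696, 0.0544, 0 → R0 = 1.636
x·lx·mx: 0, 0.828, 0.768, 1.1088, 0.2176, 0 → Σ = 2.9224
T = 2.9224 / 1.636 = 1.786308… → 1.79

1.79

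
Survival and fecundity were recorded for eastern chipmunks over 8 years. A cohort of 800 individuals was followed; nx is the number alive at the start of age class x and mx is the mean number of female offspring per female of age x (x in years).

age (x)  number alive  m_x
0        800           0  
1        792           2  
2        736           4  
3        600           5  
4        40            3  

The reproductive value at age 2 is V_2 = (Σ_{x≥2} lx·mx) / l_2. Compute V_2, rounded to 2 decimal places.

8.24

lx = nx/n0 = nx/800: 1, 0.99, 0.92, 0.75, 0.05
lx·mx for x ≥ 2: 3.68, 3.75, 0.15 → sum = 7.58
V_2 = 7.58 / l_2 = 7.58 / 0.92 = 8.23913… → 8.24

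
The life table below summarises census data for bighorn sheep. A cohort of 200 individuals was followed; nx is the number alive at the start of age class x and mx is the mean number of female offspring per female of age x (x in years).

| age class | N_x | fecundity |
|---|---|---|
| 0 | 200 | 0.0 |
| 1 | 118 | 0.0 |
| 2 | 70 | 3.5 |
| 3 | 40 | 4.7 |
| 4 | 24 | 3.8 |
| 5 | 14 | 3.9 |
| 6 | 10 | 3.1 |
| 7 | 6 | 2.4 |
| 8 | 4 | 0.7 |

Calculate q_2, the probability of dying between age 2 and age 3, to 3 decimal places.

0.429

lx = nx/n0 = nx/200: 1, 0.59, 0.35, 0.2, 0.12, 0.07, 0.05, 0.03, 0.02
q_2 = (l_2 − l_3) / l_2 = (0.35 − 0.2) / 0.35
     = 0.15 / 0.35 = 0.428571… → 0.429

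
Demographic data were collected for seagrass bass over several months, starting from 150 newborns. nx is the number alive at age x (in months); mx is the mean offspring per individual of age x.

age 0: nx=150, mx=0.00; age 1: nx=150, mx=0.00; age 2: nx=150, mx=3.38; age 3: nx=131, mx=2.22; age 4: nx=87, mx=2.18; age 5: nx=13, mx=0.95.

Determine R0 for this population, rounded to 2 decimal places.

6.67

lx = nx/n0 = nx/150: 1, 1, 1, 0.87333…, 0.58, 0.08667…
lx·mx by age: 0, 0, 3.38, 1.9388…, 1.2644, 0.082333…
R0 = Σ lx·mx = 6.665533… → 6.67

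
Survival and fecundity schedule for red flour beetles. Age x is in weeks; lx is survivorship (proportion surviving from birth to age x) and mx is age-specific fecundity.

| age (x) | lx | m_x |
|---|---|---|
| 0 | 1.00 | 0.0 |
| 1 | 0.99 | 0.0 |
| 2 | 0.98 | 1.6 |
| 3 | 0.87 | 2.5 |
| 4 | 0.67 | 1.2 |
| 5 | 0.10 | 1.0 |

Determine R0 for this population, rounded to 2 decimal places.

lx·mx by age: 0, 0, 1.568, 2.175, 0.804, 0.1
R0 = Σ lx·mx = 4.647 → 4.65

4.65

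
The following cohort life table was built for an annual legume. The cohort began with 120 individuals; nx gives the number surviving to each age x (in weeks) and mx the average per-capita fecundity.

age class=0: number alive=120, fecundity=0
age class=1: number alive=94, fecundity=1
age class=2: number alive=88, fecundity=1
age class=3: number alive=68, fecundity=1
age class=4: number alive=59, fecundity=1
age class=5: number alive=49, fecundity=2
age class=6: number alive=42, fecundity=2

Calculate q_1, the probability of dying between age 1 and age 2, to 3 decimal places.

lx = nx/n0 = nx/120: 1, 0.78333…, 0.73333…, 0.56667…, 0.49167…, 0.40833…, 0.35
q_1 = (l_1 − l_2) / l_1 = (0.783333… − 0.733333…) / 0.783333…
     = 0.05… / 0.783333… = 0.06383… → 0.064

0.064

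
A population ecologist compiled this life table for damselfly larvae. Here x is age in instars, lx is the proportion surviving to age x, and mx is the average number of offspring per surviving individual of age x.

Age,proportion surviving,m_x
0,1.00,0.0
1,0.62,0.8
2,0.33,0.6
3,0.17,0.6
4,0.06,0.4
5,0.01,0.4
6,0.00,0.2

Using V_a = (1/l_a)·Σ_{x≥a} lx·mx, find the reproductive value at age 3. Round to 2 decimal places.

0.76

lx·mx for x ≥ 3: 0.102, 0.024, 0.004, 0 → sum = 0.13
V_3 = 0.13 / l_3 = 0.13 / 0.17 = 0.764706… → 0.76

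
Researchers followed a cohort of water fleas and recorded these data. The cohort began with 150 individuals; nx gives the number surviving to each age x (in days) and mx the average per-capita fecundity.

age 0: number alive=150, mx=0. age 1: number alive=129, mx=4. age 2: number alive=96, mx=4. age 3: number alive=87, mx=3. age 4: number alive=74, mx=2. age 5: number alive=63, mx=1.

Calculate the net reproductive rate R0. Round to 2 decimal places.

9.15

lx = nx/n0 = nx/150: 1, 0.86, 0.64, 0.58, 0.49333…, 0.42
lx·mx by age: 0, 3.44, 2.56, 1.74, 0.986667…, 0.42
R0 = Σ lx·mx = 9.146667… → 9.15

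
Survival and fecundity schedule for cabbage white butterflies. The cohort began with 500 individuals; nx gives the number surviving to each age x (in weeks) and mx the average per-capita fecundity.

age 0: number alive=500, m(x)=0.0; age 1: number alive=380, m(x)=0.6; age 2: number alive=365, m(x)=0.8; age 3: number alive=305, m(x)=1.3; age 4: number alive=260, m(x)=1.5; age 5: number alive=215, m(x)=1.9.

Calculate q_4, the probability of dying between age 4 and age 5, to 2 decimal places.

lx = nx/n0 = nx/500: 1, 0.76, 0.73, 0.61, 0.52, 0.43
q_4 = (l_4 − l_5) / l_4 = (0.52 − 0.43) / 0.52
     = 0.09 / 0.52 = 0.173077… → 0.17

0.17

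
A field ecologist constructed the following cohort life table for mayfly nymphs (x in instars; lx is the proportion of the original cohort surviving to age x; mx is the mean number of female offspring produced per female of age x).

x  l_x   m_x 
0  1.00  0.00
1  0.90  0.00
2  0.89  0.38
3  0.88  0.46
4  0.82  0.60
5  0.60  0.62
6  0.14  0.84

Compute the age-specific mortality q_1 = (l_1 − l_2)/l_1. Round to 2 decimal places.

q_1 = (l_1 − l_2) / l_1 = (0.9 − 0.89) / 0.9
     = 0.01 / 0.9 = 0.011111… → 0.01

0.01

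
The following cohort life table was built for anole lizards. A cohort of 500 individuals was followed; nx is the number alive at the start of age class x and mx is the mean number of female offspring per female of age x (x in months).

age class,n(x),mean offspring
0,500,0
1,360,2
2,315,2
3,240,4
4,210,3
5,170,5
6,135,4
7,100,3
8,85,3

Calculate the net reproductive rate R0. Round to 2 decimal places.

lx = nx/n0 = nx/500: 1, 0.72, 0.63, 0.48, 0.42, 0.34, 0.27, 0.2, 0.17
lx·mx by age: 0, 1.44, 1.26, 1.92, 1.26, 1.7, 1.08, 0.6, 0.51
R0 = Σ lx·mx = 9.77 → 9.77

9.77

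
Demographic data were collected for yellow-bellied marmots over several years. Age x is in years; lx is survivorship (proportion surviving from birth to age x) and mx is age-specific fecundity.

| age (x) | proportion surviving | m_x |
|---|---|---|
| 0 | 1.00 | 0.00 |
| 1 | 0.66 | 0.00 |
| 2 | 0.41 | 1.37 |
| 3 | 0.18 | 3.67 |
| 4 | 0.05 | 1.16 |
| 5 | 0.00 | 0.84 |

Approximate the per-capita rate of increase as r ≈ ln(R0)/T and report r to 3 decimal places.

R0 = Σ lx·mx = 0 + 0 + 0.5617 + 0.6606 + 0.058 + 0 = 1.2803
Σ x·lx·mx = 3.3372; T = 3.3372/1.2803 = 2.60658…
r ≈ ln(R0)/T = ln(1.2803)/2.60658… = 0.0948… → 0.095

0.095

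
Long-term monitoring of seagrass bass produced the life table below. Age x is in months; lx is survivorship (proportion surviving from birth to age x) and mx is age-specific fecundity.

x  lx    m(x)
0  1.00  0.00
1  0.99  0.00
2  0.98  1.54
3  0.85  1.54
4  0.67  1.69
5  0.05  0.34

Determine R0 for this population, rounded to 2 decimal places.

lx·mx by age: 0, 0, 1.5092, 1.309, 1.1323, 0.017
R0 = Σ lx·mx = 3.9675 → 3.97

3.97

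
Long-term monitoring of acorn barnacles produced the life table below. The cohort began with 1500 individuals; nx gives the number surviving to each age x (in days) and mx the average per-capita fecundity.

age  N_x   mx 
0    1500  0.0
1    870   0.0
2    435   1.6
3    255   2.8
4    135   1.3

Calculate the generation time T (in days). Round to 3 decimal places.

lx = nx/n0 = nx/1500: 1, 0.58, 0.29, 0.17, 0.09
lx·mx: 0, 0, 0.464, 0.476, 0.117 → R0 = 1.057
x·lx·mx: 0, 0, 0.928, 1.428, 0.468 → Σ = 2.824
T = 2.824 / 1.057 = 2.671712… → 2.672

2.672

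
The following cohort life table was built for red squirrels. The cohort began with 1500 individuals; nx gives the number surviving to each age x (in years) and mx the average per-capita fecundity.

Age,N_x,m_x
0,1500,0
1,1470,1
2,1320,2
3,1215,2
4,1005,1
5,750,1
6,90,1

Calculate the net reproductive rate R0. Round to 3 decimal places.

lx = nx/n0 = nx/1500: 1, 0.98, 0.88, 0.81, 0.67, 0.5, 0.06
lx·mx by age: 0, 0.98, 1.76, 1.62, 0.67, 0.5, 0.06
R0 = Σ lx·mx = 5.59 → 5.590

5.590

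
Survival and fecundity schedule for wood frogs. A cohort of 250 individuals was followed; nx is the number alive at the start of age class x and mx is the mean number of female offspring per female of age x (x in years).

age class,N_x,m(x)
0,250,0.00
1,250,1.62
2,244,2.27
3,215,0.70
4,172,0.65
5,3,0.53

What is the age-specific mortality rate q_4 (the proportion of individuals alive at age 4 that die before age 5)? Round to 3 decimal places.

0.983

lx = nx/n0 = nx/250: 1, 1, 0.976, 0.86, 0.688, 0.012
q_4 = (l_4 − l_5) / l_4 = (0.688 − 0.012) / 0.688
     = 0.676 / 0.688 = 0.982558… → 0.983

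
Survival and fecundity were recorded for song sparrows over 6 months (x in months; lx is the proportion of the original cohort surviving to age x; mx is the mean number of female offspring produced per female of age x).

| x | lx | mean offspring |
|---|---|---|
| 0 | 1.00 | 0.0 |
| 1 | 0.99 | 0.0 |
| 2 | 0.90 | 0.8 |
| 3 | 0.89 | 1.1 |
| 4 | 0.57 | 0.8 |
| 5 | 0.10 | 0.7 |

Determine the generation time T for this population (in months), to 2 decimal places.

2.94

lx·mx: 0, 0, 0.72, 0.979, 0.456, 0.07 → R0 = 2.225
x·lx·mx: 0, 0, 1.44, 2.937, 1.824, 0.35 → Σ = 6.551
T = 6.551 / 2.225 = 2.94427… → 2.94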